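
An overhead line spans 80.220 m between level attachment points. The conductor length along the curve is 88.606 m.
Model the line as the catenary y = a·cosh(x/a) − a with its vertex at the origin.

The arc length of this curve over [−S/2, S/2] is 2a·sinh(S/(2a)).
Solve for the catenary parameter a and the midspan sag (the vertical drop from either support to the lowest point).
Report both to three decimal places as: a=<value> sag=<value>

seed: a₀ = √(S³/(24(L−S))) = √(80.220³/(24·8.386)) = 50.645509
iter 1: u=0.791975  f(a)=+2.670e-01  f'(a)=-3.524e-01  a ← 50.645509 − (+2.670e-01/-3.524e-01) = 51.403035
iter 2: u=0.780304  f(a)=+6.108e-03  f'(a)=-3.364e-01  a ← 51.403035 − (+6.108e-03/-3.364e-01) = 51.421188
iter 3: u=0.780029  f(a)=+3.363e-06  f'(a)=-3.361e-01  a ← 51.421188 − (+3.363e-06/-3.361e-01) = 51.421198
iter 4: u=0.780029  f(a)=+1.023e-12  f'(a)=-3.361e-01  a ← 51.421198 − (+1.023e-12/-3.361e-01) = 51.421198
converged: |Δa| < 1e-12 after 4 iterations
sag = a·(cosh(S/(2a)) − 1) = 51.421198·(cosh(0.780029) − 1) = 16.452916
T_max/T_min = cosh(S/(2a)) = 1.319964

a=51.421 sag=16.453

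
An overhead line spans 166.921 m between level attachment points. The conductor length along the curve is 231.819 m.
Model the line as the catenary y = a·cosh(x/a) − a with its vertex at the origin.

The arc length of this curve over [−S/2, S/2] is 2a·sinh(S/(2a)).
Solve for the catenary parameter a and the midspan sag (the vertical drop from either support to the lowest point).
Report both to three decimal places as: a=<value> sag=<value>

a=57.583 sag=71.842

seed: a₀ = √(S³/(24(L−S))) = √(166.921³/(24·64.898)) = 54.644341
iter 1: u=1.527340  f(a)=+8.004e+00  f'(a)=-2.978e+00  a ← 54.644341 − (+8.004e+00/-2.978e+00) = 57.332395
iter 2: u=1.455730  f(a)=+6.285e-01  f'(a)=-2.527e+00  a ← 57.332395 − (+6.285e-01/-2.527e+00) = 57.581134
iter 3: u=1.449442  f(a)=+4.605e-03  f'(a)=-2.490e+00  a ← 57.581134 − (+4.605e-03/-2.490e+00) = 57.582984
iter 4: u=1.449395  f(a)=+2.513e-07  f'(a)=-2.490e+00  a ← 57.582984 − (+2.513e-07/-2.490e+00) = 57.582984
iter 5: u=1.449395  f(a)=+5.684e-14  f'(a)=-2.490e+00  a ← 57.582984 − (+5.684e-14/-2.490e+00) = 57.582984
converged: |Δa| < 1e-12 after 5 iterations
sag = a·(cosh(S/(2a)) − 1) = 57.582984·(cosh(1.449395) − 1) = 71.841945
T_max/T_min = cosh(S/(2a)) = 2.247625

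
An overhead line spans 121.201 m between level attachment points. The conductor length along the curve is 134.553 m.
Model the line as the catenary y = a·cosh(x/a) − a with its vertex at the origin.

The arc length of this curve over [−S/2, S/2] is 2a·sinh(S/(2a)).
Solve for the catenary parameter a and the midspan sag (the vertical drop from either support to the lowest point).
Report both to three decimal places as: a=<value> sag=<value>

a=75.740 sag=25.565

seed: a₀ = √(S³/(24(L−S))) = √(121.201³/(24·13.352)) = 74.538478
iter 1: u=0.813010  f(a)=+4.483e-01  f'(a)=-3.825e-01  a ← 74.538478 − (+4.483e-01/-3.825e-01) = 75.710445
iter 2: u=0.800425  f(a)=+1.079e-02  f'(a)=-3.643e-01  a ← 75.710445 − (+1.079e-02/-3.643e-01) = 75.740068
iter 3: u=0.800112  f(a)=+6.596e-06  f'(a)=-3.638e-01  a ← 75.740068 − (+6.596e-06/-3.638e-01) = 75.740086
iter 4: u=0.800111  f(a)=+2.473e-12  f'(a)=-3.638e-01  a ← 75.740086 − (+2.473e-12/-3.638e-01) = 75.740086
converged: |Δa| < 1e-12 after 4 iterations
sag = a·(cosh(S/(2a)) − 1) = 75.740086·(cosh(0.800111) − 1) = 25.564840
T_max/T_min = cosh(S/(2a)) = 1.337534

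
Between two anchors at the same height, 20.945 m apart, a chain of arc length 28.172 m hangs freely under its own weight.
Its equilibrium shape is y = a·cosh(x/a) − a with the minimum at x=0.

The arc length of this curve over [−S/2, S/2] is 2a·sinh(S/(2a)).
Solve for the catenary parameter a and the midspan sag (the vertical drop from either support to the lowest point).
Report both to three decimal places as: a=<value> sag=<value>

seed: a₀ = √(S³/(24(L−S))) = √(20.945³/(24·7.227)) = 7.278400
iter 1: u=1.438847  f(a)=+7.861e-01  f'(a)=-2.429e+00  a ← 7.278400 − (+7.861e-01/-2.429e+00) = 7.602064
iter 2: u=1.377586  f(a)=+5.547e-02  f'(a)=-2.097e+00  a ← 7.602064 − (+5.547e-02/-2.097e+00) = 7.628520
iter 3: u=1.372809  f(a)=+3.227e-04  f'(a)=-2.073e+00  a ← 7.628520 − (+3.227e-04/-2.073e+00) = 7.628676
iter 4: u=1.372781  f(a)=+1.106e-08  f'(a)=-2.072e+00  a ← 7.628676 − (+1.106e-08/-2.072e+00) = 7.628676
iter 5: u=1.372781  f(a)=+7.105e-15  f'(a)=-2.072e+00  a ← 7.628676 − (+7.105e-15/-2.072e+00) = 7.628676
converged: |Δa| < 1e-12 after 5 iterations
sag = a·(cosh(S/(2a)) − 1) = 7.628676·(cosh(1.372781) − 1) = 8.390441
T_max/T_min = cosh(S/(2a)) = 2.099855

a=7.629 sag=8.390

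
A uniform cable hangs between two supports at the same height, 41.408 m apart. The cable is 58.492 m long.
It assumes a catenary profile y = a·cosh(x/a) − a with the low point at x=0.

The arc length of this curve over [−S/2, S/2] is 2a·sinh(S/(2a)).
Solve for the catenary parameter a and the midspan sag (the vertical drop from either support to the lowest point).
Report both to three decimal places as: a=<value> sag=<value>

a=13.907 sag=18.477

seed: a₀ = √(S³/(24(L−S))) = √(41.408³/(24·17.084)) = 13.159094
iter 1: u=1.573361  f(a)=+2.244e+00  f'(a)=-3.299e+00  a ← 13.159094 − (+2.244e+00/-3.299e+00) = 13.839206
iter 2: u=1.496040  f(a)=+1.857e-01  f'(a)=-2.773e+00  a ← 13.839206 − (+1.857e-01/-2.773e+00) = 13.906151
iter 3: u=1.488838  f(a)=+1.525e-03  f'(a)=-2.728e+00  a ← 13.906151 − (+1.525e-03/-2.728e+00) = 13.906710
iter 4: u=1.488778  f(a)=+1.048e-07  f'(a)=-2.728e+00  a ← 13.906710 − (+1.048e-07/-2.728e+00) = 13.906710
iter 5: u=1.488778  f(a)=+0.000e+00  f'(a)=-2.728e+00  a ← 13.906710 − (+0.000e+00/-2.728e+00) = 13.906710
converged: |Δa| < 1e-12 after 5 iterations
sag = a·(cosh(S/(2a)) − 1) = 13.906710·(cosh(1.488778) − 1) = 18.477315
T_max/T_min = cosh(S/(2a)) = 2.328662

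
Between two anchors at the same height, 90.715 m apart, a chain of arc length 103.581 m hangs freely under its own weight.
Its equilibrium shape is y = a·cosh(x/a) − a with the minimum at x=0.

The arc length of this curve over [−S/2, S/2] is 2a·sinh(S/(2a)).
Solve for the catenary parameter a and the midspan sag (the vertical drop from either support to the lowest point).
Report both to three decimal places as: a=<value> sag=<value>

seed: a₀ = √(S³/(24(L−S))) = √(90.715³/(24·12.866)) = 49.168987
iter 1: u=0.922482  f(a)=+5.587e-01  f'(a)=-5.692e-01  a ← 49.168987 − (+5.587e-01/-5.692e-01) = 50.150378
iter 2: u=0.904430  f(a)=+1.716e-02  f'(a)=-5.348e-01  a ← 50.150378 − (+1.716e-02/-5.348e-01) = 50.182476
iter 3: u=0.903851  f(a)=+1.734e-05  f'(a)=-5.337e-01  a ← 50.182476 − (+1.734e-05/-5.337e-01) = 50.182508
iter 4: u=0.903851  f(a)=+1.771e-11  f'(a)=-5.337e-01  a ← 50.182508 − (+1.771e-11/-5.337e-01) = 50.182508
converged: |Δa| < 1e-12 after 4 iterations
sag = a·(cosh(S/(2a)) − 1) = 50.182508·(cosh(0.903851) − 1) = 21.932262
T_max/T_min = cosh(S/(2a)) = 1.437050

a=50.183 sag=21.932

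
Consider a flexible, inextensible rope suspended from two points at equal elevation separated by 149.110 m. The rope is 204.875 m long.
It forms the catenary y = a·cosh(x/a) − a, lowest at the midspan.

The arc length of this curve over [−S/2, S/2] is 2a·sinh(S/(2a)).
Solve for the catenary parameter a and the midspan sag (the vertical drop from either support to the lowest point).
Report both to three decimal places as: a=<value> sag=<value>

seed: a₀ = √(S³/(24(L−S))) = √(149.110³/(24·55.765)) = 49.770692
iter 1: u=1.497970  f(a)=+6.601e+00  f'(a)=-2.786e+00  a ← 49.770692 − (+6.601e+00/-2.786e+00) = 52.140450
iter 2: u=1.429888  f(a)=+5.008e-01  f'(a)=-2.378e+00  a ← 52.140450 − (+5.008e-01/-2.378e+00) = 52.351057
iter 3: u=1.424136  f(a)=+3.404e-03  f'(a)=-2.346e+00  a ← 52.351057 − (+3.404e-03/-2.346e+00) = 52.352508
iter 4: u=1.424096  f(a)=+1.597e-07  f'(a)=-2.345e+00  a ← 52.352508 − (+1.597e-07/-2.345e+00) = 52.352508
iter 5: u=1.424096  f(a)=+2.842e-14  f'(a)=-2.345e+00  a ← 52.352508 − (+2.842e-14/-2.345e+00) = 52.352508
converged: |Δa| < 1e-12 after 5 iterations
sag = a·(cosh(S/(2a)) − 1) = 52.352508·(cosh(1.424096) − 1) = 62.687600
T_max/T_min = cosh(S/(2a)) = 2.197413

a=52.353 sag=62.688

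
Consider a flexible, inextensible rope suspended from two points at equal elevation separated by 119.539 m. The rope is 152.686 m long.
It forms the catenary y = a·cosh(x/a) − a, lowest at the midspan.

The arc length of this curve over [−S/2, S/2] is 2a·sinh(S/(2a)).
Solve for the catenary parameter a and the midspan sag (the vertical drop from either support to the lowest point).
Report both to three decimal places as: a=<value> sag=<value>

a=48.154 sag=42.107

seed: a₀ = √(S³/(24(L−S))) = √(119.539³/(24·33.147)) = 46.337937
iter 1: u=1.289861  f(a)=+2.869e+00  f'(a)=-1.683e+00  a ← 46.337937 − (+2.869e+00/-1.683e+00) = 48.042466
iter 2: u=1.244097  f(a)=+1.659e-01  f'(a)=-1.494e+00  a ← 48.042466 − (+1.659e-01/-1.494e+00) = 48.153540
iter 3: u=1.241228  f(a)=+6.301e-04  f'(a)=-1.482e+00  a ← 48.153540 − (+6.301e-04/-1.482e+00) = 48.153965
iter 4: u=1.241217  f(a)=+9.165e-09  f'(a)=-1.482e+00  a ← 48.153965 − (+9.165e-09/-1.482e+00) = 48.153965
iter 5: u=1.241217  f(a)=+0.000e+00  f'(a)=-1.482e+00  a ← 48.153965 − (+0.000e+00/-1.482e+00) = 48.153965
converged: |Δa| < 1e-12 after 5 iterations
sag = a·(cosh(S/(2a)) − 1) = 48.153965·(cosh(1.241217) − 1) = 42.107090
T_max/T_min = cosh(S/(2a)) = 1.874426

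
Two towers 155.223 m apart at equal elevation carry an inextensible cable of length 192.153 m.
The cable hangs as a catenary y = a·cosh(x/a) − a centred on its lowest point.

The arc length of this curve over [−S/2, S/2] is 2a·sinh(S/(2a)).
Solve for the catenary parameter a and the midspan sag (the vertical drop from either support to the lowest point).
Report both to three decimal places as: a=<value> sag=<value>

seed: a₀ = √(S³/(24(L−S))) = √(155.223³/(24·36.930)) = 64.958926
iter 1: u=1.194778  f(a)=+2.727e+00  f'(a)=-1.308e+00  a ← 64.958926 − (+2.727e+00/-1.308e+00) = 67.044250
iter 2: u=1.157616  f(a)=+1.368e-01  f'(a)=-1.180e+00  a ← 67.044250 − (+1.368e-01/-1.180e+00) = 67.160252
iter 3: u=1.155617  f(a)=+3.847e-04  f'(a)=-1.173e+00  a ← 67.160252 − (+3.847e-04/-1.173e+00) = 67.160580
iter 4: u=1.155611  f(a)=+3.060e-09  f'(a)=-1.173e+00  a ← 67.160580 − (+3.060e-09/-1.173e+00) = 67.160580
iter 5: u=1.155611  f(a)=+0.000e+00  f'(a)=-1.173e+00  a ← 67.160580 − (+0.000e+00/-1.173e+00) = 67.160580
converged: |Δa| < 1e-12 after 5 iterations
sag = a·(cosh(S/(2a)) − 1) = 67.160580·(cosh(1.155611) − 1) = 50.062444
T_max/T_min = cosh(S/(2a)) = 1.745414

a=67.161 sag=50.062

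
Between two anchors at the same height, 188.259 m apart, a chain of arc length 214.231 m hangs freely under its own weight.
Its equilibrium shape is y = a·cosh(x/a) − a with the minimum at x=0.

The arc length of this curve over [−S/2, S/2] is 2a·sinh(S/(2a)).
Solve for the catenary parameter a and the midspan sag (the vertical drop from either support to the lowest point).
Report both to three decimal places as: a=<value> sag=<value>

seed: a₀ = √(S³/(24(L−S))) = √(188.259³/(24·25.972)) = 103.460674
iter 1: u=0.909809  f(a)=+1.096e+00  f'(a)=-5.449e-01  a ← 103.460674 − (+1.096e+00/-5.449e-01) = 105.472802
iter 2: u=0.892453  f(a)=+3.280e-02  f'(a)=-5.127e-01  a ← 105.472802 − (+3.280e-02/-5.127e-01) = 105.536776
iter 3: u=0.891912  f(a)=+3.137e-05  f'(a)=-5.117e-01  a ← 105.536776 − (+3.137e-05/-5.117e-01) = 105.536837
iter 4: u=0.891911  f(a)=+2.879e-11  f'(a)=-5.117e-01  a ← 105.536837 − (+2.879e-11/-5.117e-01) = 105.536837
converged: |Δa| < 1e-12 after 4 iterations
sag = a·(cosh(S/(2a)) − 1) = 105.536837·(cosh(0.891911) − 1) = 44.835216
T_max/T_min = cosh(S/(2a)) = 1.424830

a=105.537 sag=44.835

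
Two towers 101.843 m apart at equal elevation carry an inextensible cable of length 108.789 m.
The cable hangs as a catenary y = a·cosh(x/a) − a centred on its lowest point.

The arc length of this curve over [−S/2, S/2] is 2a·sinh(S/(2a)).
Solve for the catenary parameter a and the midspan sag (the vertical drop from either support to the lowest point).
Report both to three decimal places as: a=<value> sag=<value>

seed: a₀ = √(S³/(24(L−S))) = √(101.843³/(24·6.946)) = 79.601961
iter 1: u=0.639702  f(a)=+1.435e-01  f'(a)=-1.818e-01  a ← 79.601961 − (+1.435e-01/-1.818e-01) = 80.391519
iter 2: u=0.633419  f(a)=+2.163e-03  f'(a)=-1.763e-01  a ← 80.391519 − (+2.163e-03/-1.763e-01) = 80.403787
iter 3: u=0.633322  f(a)=+5.082e-07  f'(a)=-1.762e-01  a ← 80.403787 − (+5.082e-07/-1.762e-01) = 80.403790
iter 4: u=0.633322  f(a)=+2.842e-14  f'(a)=-1.762e-01  a ← 80.403790 − (+2.842e-14/-1.762e-01) = 80.403790
converged: |Δa| < 1e-12 after 4 iterations
sag = a·(cosh(S/(2a)) − 1) = 80.403790·(cosh(0.633322) − 1) = 16.671084
T_max/T_min = cosh(S/(2a)) = 1.207342

a=80.404 sag=16.671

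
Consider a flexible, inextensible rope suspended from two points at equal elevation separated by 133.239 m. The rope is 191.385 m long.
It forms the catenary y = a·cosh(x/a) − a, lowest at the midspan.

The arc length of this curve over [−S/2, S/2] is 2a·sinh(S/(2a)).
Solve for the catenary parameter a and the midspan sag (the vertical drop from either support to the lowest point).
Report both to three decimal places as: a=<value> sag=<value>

a=43.633 sag=61.538

seed: a₀ = √(S³/(24(L−S))) = √(133.239³/(24·58.146)) = 41.170060
iter 1: u=1.618154  f(a)=+8.105e+00  f'(a)=-3.637e+00  a ← 41.170060 − (+8.105e+00/-3.637e+00) = 43.398545
iter 2: u=1.535063  f(a)=+7.046e-01  f'(a)=-3.030e+00  a ← 43.398545 − (+7.046e-01/-3.030e+00) = 43.631104
iter 3: u=1.526881  f(a)=+6.445e-03  f'(a)=-2.975e+00  a ← 43.631104 − (+6.445e-03/-2.975e+00) = 43.633271
iter 4: u=1.526805  f(a)=+5.502e-07  f'(a)=-2.974e+00  a ← 43.633271 − (+5.502e-07/-2.974e+00) = 43.633271
iter 5: u=1.526805  f(a)=+2.842e-14  f'(a)=-2.974e+00  a ← 43.633271 − (+2.842e-14/-2.974e+00) = 43.633271
converged: |Δa| < 1e-12 after 5 iterations
sag = a·(cosh(S/(2a)) − 1) = 43.633271·(cosh(1.526805) − 1) = 61.537623
T_max/T_min = cosh(S/(2a)) = 2.410337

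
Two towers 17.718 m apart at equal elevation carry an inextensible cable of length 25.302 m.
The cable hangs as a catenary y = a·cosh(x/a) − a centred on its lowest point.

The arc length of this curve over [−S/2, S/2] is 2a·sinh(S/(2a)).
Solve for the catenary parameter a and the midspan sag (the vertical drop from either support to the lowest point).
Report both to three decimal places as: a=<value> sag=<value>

a=5.853 sag=8.086

seed: a₀ = √(S³/(24(L−S))) = √(17.718³/(24·7.584)) = 5.527990
iter 1: u=1.602572  f(a)=+1.036e+00  f'(a)=-3.516e+00  a ← 5.527990 − (+1.036e+00/-3.516e+00) = 5.822501
iter 2: u=1.521511  f(a)=+8.852e-02  f'(a)=-2.939e+00  a ← 5.822501 − (+8.852e-02/-2.939e+00) = 5.852622
iter 3: u=1.513681  f(a)=+7.802e-04  f'(a)=-2.887e+00  a ← 5.852622 − (+7.802e-04/-2.887e+00) = 5.852892
iter 4: u=1.513611  f(a)=+6.180e-08  f'(a)=-2.887e+00  a ← 5.852892 − (+6.180e-08/-2.887e+00) = 5.852892
iter 5: u=1.513611  f(a)=+3.553e-15  f'(a)=-2.887e+00  a ← 5.852892 − (+3.553e-15/-2.887e+00) = 5.852892
converged: |Δa| < 1e-12 after 5 iterations
sag = a·(cosh(S/(2a)) − 1) = 5.852892·(cosh(1.513611) − 1) = 8.086410
T_max/T_min = cosh(S/(2a)) = 2.381609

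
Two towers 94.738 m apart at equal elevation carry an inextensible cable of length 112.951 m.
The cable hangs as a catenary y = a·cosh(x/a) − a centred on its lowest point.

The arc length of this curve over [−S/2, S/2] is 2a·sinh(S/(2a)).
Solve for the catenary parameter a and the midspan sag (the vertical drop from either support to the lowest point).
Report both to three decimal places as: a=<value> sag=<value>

a=45.325 sag=27.090

seed: a₀ = √(S³/(24(L−S))) = √(94.738³/(24·18.213)) = 44.105216
iter 1: u=1.074000  f(a)=+1.080e+00  f'(a)=-9.252e-01  a ← 44.105216 − (+1.080e+00/-9.252e-01) = 45.272285
iter 2: u=1.046313  f(a)=+4.434e-02  f'(a)=-8.506e-01  a ← 45.272285 − (+4.434e-02/-8.506e-01) = 45.324414
iter 3: u=1.045110  f(a)=+8.187e-05  f'(a)=-8.474e-01  a ← 45.324414 − (+8.187e-05/-8.474e-01) = 45.324511
iter 4: u=1.045108  f(a)=+2.803e-10  f'(a)=-8.474e-01  a ← 45.324511 − (+2.803e-10/-8.474e-01) = 45.324511
iter 5: u=1.045108  f(a)=+1.421e-14  f'(a)=-8.474e-01  a ← 45.324511 − (+1.421e-14/-8.474e-01) = 45.324511
converged: |Δa| < 1e-12 after 5 iterations
sag = a·(cosh(S/(2a)) − 1) = 45.324511·(cosh(1.045108) − 1) = 27.089531
T_max/T_min = cosh(S/(2a)) = 1.597679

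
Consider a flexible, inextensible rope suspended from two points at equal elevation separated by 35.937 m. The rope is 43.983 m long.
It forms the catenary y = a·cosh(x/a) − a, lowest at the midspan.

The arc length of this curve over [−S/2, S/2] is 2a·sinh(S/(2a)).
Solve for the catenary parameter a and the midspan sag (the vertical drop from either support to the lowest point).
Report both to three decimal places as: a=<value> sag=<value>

seed: a₀ = √(S³/(24(L−S))) = √(35.937³/(24·8.046)) = 15.503048
iter 1: u=1.159030  f(a)=+5.580e-01  f'(a)=-1.184e+00  a ← 15.503048 − (+5.580e-01/-1.184e+00) = 15.974253
iter 2: u=1.124841  f(a)=+2.645e-02  f'(a)=-1.074e+00  a ← 15.974253 − (+2.645e-02/-1.074e+00) = 15.998874
iter 3: u=1.123110  f(a)=+6.599e-05  f'(a)=-1.069e+00  a ← 15.998874 − (+6.599e-05/-1.069e+00) = 15.998935
iter 4: u=1.123106  f(a)=+4.129e-10  f'(a)=-1.069e+00  a ← 15.998935 − (+4.129e-10/-1.069e+00) = 15.998935
iter 5: u=1.123106  f(a)=+7.105e-15  f'(a)=-1.069e+00  a ← 15.998935 − (+7.105e-15/-1.069e+00) = 15.998935
converged: |Δa| < 1e-12 after 5 iterations
sag = a·(cosh(S/(2a)) − 1) = 15.998935·(cosh(1.123106) − 1) = 11.196505
T_max/T_min = cosh(S/(2a)) = 1.699828

a=15.999 sag=11.197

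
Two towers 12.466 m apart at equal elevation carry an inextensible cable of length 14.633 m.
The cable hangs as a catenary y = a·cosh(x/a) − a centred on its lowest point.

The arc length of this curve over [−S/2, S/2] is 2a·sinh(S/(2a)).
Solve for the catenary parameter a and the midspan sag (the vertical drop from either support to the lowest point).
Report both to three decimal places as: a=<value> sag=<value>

seed: a₀ = √(S³/(24(L−S))) = √(12.466³/(24·2.167)) = 6.103172
iter 1: u=1.021272  f(a)=+1.159e-01  f'(a)=-7.870e-01  a ← 6.103172 − (+1.159e-01/-7.870e-01) = 6.250384
iter 2: u=0.997219  f(a)=+4.324e-03  f'(a)=-7.292e-01  a ← 6.250384 − (+4.324e-03/-7.292e-01) = 6.256314
iter 3: u=0.996274  f(a)=+6.542e-06  f'(a)=-7.270e-01  a ← 6.256314 − (+6.542e-06/-7.270e-01) = 6.256323
iter 4: u=0.996272  f(a)=+1.502e-11  f'(a)=-7.270e-01  a ← 6.256323 − (+1.502e-11/-7.270e-01) = 6.256323
iter 5: u=0.996272  f(a)=+0.000e+00  f'(a)=-7.270e-01  a ← 6.256323 − (+0.000e+00/-7.270e-01) = 6.256323
converged: |Δa| < 1e-12 after 5 iterations
sag = a·(cosh(S/(2a)) − 1) = 6.256323·(cosh(0.996272) − 1) = 3.370346
T_max/T_min = cosh(S/(2a)) = 1.538710

a=6.256 sag=3.370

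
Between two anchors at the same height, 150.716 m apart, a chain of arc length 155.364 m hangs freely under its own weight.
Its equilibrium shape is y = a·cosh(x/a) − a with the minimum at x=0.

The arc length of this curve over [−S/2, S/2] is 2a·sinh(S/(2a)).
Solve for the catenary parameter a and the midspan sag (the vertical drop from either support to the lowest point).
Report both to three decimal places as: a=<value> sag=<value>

seed: a₀ = √(S³/(24(L−S))) = √(150.716³/(24·4.648)) = 175.186388
iter 1: u=0.430159  f(a)=+4.319e-02  f'(a)=-5.405e-02  a ← 175.186388 − (+4.319e-02/-5.405e-02) = 175.985481
iter 2: u=0.428206  f(a)=+2.973e-04  f'(a)=-5.331e-02  a ← 175.985481 − (+2.973e-04/-5.331e-02) = 175.991059
iter 3: u=0.428192  f(a)=+1.430e-08  f'(a)=-5.330e-02  a ← 175.991059 − (+1.430e-08/-5.330e-02) = 175.991059
iter 4: u=0.428192  f(a)=+0.000e+00  f'(a)=-5.330e-02  a ← 175.991059 − (+0.000e+00/-5.330e-02) = 175.991059
converged: |Δa| < 1e-12 after 4 iterations
sag = a·(cosh(S/(2a)) − 1) = 175.991059·(cosh(0.428192) − 1) = 16.381876
T_max/T_min = cosh(S/(2a)) = 1.093084

a=175.991 sag=16.382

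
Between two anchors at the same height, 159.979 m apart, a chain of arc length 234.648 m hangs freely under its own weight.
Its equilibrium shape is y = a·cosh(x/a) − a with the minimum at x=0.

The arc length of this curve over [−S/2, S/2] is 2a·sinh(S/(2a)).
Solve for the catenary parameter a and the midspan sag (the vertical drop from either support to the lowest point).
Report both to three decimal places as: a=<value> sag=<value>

seed: a₀ = √(S³/(24(L−S))) = √(159.979³/(24·74.669)) = 47.798985
iter 1: u=1.673456  f(a)=+1.118e+01  f'(a)=-4.091e+00  a ← 47.798985 − (+1.118e+01/-4.091e+00) = 50.531603
iter 2: u=1.582960  f(a)=+1.030e+00  f'(a)=-3.369e+00  a ← 50.531603 − (+1.030e+00/-3.369e+00) = 50.837451
iter 3: u=1.573436  f(a)=+1.072e-02  f'(a)=-3.299e+00  a ← 50.837451 − (+1.072e-02/-3.299e+00) = 50.840698
iter 4: u=1.573336  f(a)=+1.185e-06  f'(a)=-3.299e+00  a ← 50.840698 − (+1.185e-06/-3.299e+00) = 50.840699
iter 5: u=1.573336  f(a)=-2.842e-14  f'(a)=-3.299e+00  a ← 50.840699 − (-2.842e-14/-3.299e+00) = 50.840699
converged: |Δa| < 1e-12 after 5 iterations
sag = a·(cosh(S/(2a)) − 1) = 50.840699·(cosh(1.573336) − 1) = 77.025237
T_max/T_min = cosh(S/(2a)) = 2.515031

a=50.841 sag=77.025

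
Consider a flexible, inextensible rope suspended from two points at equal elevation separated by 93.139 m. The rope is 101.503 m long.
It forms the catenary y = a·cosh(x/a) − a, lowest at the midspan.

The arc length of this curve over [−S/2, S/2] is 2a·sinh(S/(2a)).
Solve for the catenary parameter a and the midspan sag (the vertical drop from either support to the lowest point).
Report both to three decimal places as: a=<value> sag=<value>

seed: a₀ = √(S³/(24(L−S))) = √(93.139³/(24·8.364)) = 63.443148
iter 1: u=0.734035  f(a)=+2.282e-01  f'(a)=-2.782e-01  a ← 63.443148 − (+2.282e-01/-2.782e-01) = 64.263713
iter 2: u=0.724662  f(a)=+4.504e-03  f'(a)=-2.673e-01  a ← 64.263713 − (+4.504e-03/-2.673e-01) = 64.280563
iter 3: u=0.724472  f(a)=+1.832e-06  f'(a)=-2.671e-01  a ← 64.280563 − (+1.832e-06/-2.671e-01) = 64.280570
iter 4: u=0.724472  f(a)=+2.700e-13  f'(a)=-2.671e-01  a ← 64.280570 − (+2.700e-13/-2.671e-01) = 64.280570
converged: |Δa| < 1e-12 after 4 iterations
sag = a·(cosh(S/(2a)) − 1) = 64.280570·(cosh(0.724472) − 1) = 17.620019
T_max/T_min = cosh(S/(2a)) = 1.274111

a=64.281 sag=17.620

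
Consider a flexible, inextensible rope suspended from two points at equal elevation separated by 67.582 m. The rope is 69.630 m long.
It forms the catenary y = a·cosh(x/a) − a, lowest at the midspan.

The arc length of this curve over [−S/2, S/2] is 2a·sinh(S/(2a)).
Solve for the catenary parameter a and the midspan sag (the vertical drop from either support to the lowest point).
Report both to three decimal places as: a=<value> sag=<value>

a=79.603 sag=7.280

seed: a₀ = √(S³/(24(L−S))) = √(67.582³/(24·2.048)) = 79.245747
iter 1: u=0.426408  f(a)=+1.870e-02  f'(a)=-5.263e-02  a ← 79.245747 − (+1.870e-02/-5.263e-02) = 79.601027
iter 2: u=0.424505  f(a)=+1.265e-04  f'(a)=-5.192e-02  a ← 79.601027 − (+1.265e-04/-5.192e-02) = 79.603463
iter 3: u=0.424492  f(a)=+5.877e-09  f'(a)=-5.192e-02  a ← 79.603463 − (+5.877e-09/-5.192e-02) = 79.603463
iter 4: u=0.424492  f(a)=+0.000e+00  f'(a)=-5.192e-02  a ← 79.603463 − (+0.000e+00/-5.192e-02) = 79.603463
converged: |Δa| < 1e-12 after 4 iterations
sag = a·(cosh(S/(2a)) − 1) = 79.603463·(cosh(0.424492) − 1) = 7.280342
T_max/T_min = cosh(S/(2a)) = 1.091458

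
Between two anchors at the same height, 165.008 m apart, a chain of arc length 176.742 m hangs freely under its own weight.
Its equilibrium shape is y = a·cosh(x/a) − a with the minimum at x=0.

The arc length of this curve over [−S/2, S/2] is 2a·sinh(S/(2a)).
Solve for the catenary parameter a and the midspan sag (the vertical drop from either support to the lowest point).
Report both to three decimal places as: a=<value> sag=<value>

seed: a₀ = √(S³/(24(L−S))) = √(165.008³/(24·11.734)) = 126.307412
iter 1: u=0.653200  f(a)=+2.529e-01  f'(a)=-1.938e-01  a ← 126.307412 − (+2.529e-01/-1.938e-01) = 127.611955
iter 2: u=0.646522  f(a)=+3.971e-03  f'(a)=-1.878e-01  a ← 127.611955 − (+3.971e-03/-1.878e-01) = 127.633101
iter 3: u=0.646415  f(a)=+1.014e-06  f'(a)=-1.877e-01  a ← 127.633101 − (+1.014e-06/-1.877e-01) = 127.633106
iter 4: u=0.646415  f(a)=+5.684e-14  f'(a)=-1.877e-01  a ← 127.633106 − (+5.684e-14/-1.877e-01) = 127.633106
converged: |Δa| < 1e-12 after 4 iterations
sag = a·(cosh(S/(2a)) − 1) = 127.633106·(cosh(0.646415) − 1) = 27.607492
T_max/T_min = cosh(S/(2a)) = 1.216304

a=127.633 sag=27.607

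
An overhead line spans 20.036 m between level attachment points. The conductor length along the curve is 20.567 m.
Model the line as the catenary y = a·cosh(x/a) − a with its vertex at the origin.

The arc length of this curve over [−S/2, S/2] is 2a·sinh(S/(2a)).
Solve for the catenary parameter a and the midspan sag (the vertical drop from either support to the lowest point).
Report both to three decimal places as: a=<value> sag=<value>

a=25.222 sag=2.016

seed: a₀ = √(S³/(24(L−S))) = √(20.036³/(24·0.531)) = 25.122546
iter 1: u=0.398765  f(a)=+4.238e-03  f'(a)=-4.295e-02  a ← 25.122546 − (+4.238e-03/-4.295e-02) = 25.221218
iter 2: u=0.397205  f(a)=+2.510e-05  f'(a)=-4.244e-02  a ← 25.221218 − (+2.510e-05/-4.244e-02) = 25.221809
iter 3: u=0.397196  f(a)=+8.919e-10  f'(a)=-4.244e-02  a ← 25.221809 − (+8.919e-10/-4.244e-02) = 25.221809
iter 4: u=0.397196  f(a)=+0.000e+00  f'(a)=-4.244e-02  a ← 25.221809 − (+0.000e+00/-4.244e-02) = 25.221809
converged: |Δa| < 1e-12 after 4 iterations
sag = a·(cosh(S/(2a)) − 1) = 25.221809·(cosh(0.397196) − 1) = 2.015849
T_max/T_min = cosh(S/(2a)) = 1.079925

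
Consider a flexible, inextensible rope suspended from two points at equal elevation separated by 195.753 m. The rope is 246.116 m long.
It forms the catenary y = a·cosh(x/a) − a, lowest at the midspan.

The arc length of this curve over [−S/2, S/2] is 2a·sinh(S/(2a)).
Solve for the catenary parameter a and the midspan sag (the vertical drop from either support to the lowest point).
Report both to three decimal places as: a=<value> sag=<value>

a=81.653 sag=66.031

seed: a₀ = √(S³/(24(L−S))) = √(195.753³/(24·50.363)) = 78.777324
iter 1: u=1.242445  f(a)=+4.033e+00  f'(a)=-1.487e+00  a ← 78.777324 − (+4.033e+00/-1.487e+00) = 81.489261
iter 2: u=1.201097  f(a)=+2.176e-01  f'(a)=-1.331e+00  a ← 81.489261 − (+2.176e-01/-1.331e+00) = 81.652812
iter 3: u=1.198691  f(a)=+7.136e-04  f'(a)=-1.322e+00  a ← 81.652812 − (+7.136e-04/-1.322e+00) = 81.653352
iter 4: u=1.198683  f(a)=+7.729e-09  f'(a)=-1.322e+00  a ← 81.653352 − (+7.729e-09/-1.322e+00) = 81.653352
iter 5: u=1.198683  f(a)=+0.000e+00  f'(a)=-1.322e+00  a ← 81.653352 − (+0.000e+00/-1.322e+00) = 81.653352
converged: |Δa| < 1e-12 after 5 iterations
sag = a·(cosh(S/(2a)) − 1) = 81.653352·(cosh(1.198683) − 1) = 66.030571
T_max/T_min = cosh(S/(2a)) = 1.808669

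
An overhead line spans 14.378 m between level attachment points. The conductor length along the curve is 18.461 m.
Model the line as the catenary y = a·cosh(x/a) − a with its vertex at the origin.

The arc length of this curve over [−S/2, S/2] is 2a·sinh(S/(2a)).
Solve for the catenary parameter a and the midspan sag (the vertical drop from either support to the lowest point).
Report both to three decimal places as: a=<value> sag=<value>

a=5.728 sag=5.135

seed: a₀ = √(S³/(24(L−S))) = √(14.378³/(24·4.083)) = 5.507473
iter 1: u=1.305317  f(a)=+3.623e-01  f'(a)=-1.751e+00  a ← 5.507473 − (+3.623e-01/-1.751e+00) = 5.714354
iter 2: u=1.258060  f(a)=+2.141e-02  f'(a)=-1.550e+00  a ← 5.714354 − (+2.141e-02/-1.550e+00) = 5.728172
iter 3: u=1.255025  f(a)=+8.521e-05  f'(a)=-1.537e+00  a ← 5.728172 − (+8.521e-05/-1.537e+00) = 5.728227
iter 4: u=1.255013  f(a)=+1.361e-09  f'(a)=-1.537e+00  a ← 5.728227 − (+1.361e-09/-1.537e+00) = 5.728227
iter 5: u=1.255013  f(a)=+0.000e+00  f'(a)=-1.537e+00  a ← 5.728227 − (+0.000e+00/-1.537e+00) = 5.728227
converged: |Δa| < 1e-12 after 5 iterations
sag = a·(cosh(S/(2a)) − 1) = 5.728227·(cosh(1.255013) − 1) = 5.135231
T_max/T_min = cosh(S/(2a)) = 1.896478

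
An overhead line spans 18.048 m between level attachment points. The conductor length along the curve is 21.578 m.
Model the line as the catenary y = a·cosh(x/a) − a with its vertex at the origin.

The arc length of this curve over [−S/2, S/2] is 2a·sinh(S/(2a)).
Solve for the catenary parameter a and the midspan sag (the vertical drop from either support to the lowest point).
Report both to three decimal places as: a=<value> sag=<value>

a=8.564 sag=5.211

seed: a₀ = √(S³/(24(L−S))) = √(18.048³/(24·3.530)) = 8.330108
iter 1: u=1.083299  f(a)=+2.130e-01  f'(a)=-9.512e-01  a ← 8.330108 − (+2.130e-01/-9.512e-01) = 8.554037
iter 2: u=1.054940  f(a)=+8.891e-03  f'(a)=-8.733e-01  a ← 8.554037 − (+8.891e-03/-8.733e-01) = 8.564218
iter 3: u=1.053686  f(a)=+1.699e-05  f'(a)=-8.700e-01  a ← 8.564218 − (+1.699e-05/-8.700e-01) = 8.564238
iter 4: u=1.053684  f(a)=+6.226e-11  f'(a)=-8.700e-01  a ← 8.564238 − (+6.226e-11/-8.700e-01) = 8.564238
iter 5: u=1.053684  f(a)=+0.000e+00  f'(a)=-8.700e-01  a ← 8.564238 − (+0.000e+00/-8.700e-01) = 8.564238
converged: |Δa| < 1e-12 after 5 iterations
sag = a·(cosh(S/(2a)) − 1) = 8.564238·(cosh(1.053684) − 1) = 5.210692
T_max/T_min = cosh(S/(2a)) = 1.608424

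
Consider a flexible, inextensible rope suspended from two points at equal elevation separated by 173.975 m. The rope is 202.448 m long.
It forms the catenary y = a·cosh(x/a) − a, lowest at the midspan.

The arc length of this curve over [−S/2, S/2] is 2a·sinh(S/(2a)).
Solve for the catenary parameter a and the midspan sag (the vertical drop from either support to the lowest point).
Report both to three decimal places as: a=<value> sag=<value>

seed: a₀ = √(S³/(24(L−S))) = √(173.975³/(24·28.473)) = 87.782518
iter 1: u=0.990943  f(a)=+1.431e+00  f'(a)=-7.147e-01  a ← 87.782518 − (+1.431e+00/-7.147e-01) = 89.784934
iter 2: u=0.968843  f(a)=+5.043e-02  f'(a)=-6.651e-01  a ← 89.784934 − (+5.043e-02/-6.651e-01) = 89.860758
iter 3: u=0.968025  f(a)=+6.770e-05  f'(a)=-6.633e-01  a ← 89.860758 − (+6.770e-05/-6.633e-01) = 89.860860
iter 4: u=0.968024  f(a)=+1.224e-10  f'(a)=-6.633e-01  a ← 89.860860 − (+1.224e-10/-6.633e-01) = 89.860860
iter 5: u=0.968024  f(a)=+0.000e+00  f'(a)=-6.633e-01  a ← 89.860860 − (+0.000e+00/-6.633e-01) = 89.860860
converged: |Δa| < 1e-12 after 5 iterations
sag = a·(cosh(S/(2a)) − 1) = 89.860860·(cosh(0.968024) − 1) = 45.495234
T_max/T_min = cosh(S/(2a)) = 1.506285

a=89.861 sag=45.495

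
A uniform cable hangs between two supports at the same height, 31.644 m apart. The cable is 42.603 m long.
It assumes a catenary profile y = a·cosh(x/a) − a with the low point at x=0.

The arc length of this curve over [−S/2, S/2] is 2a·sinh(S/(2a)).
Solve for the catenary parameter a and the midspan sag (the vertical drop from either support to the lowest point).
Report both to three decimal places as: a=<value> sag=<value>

seed: a₀ = √(S³/(24(L−S))) = √(31.644³/(24·10.959)) = 10.976048
iter 1: u=1.441503  f(a)=+1.197e+00  f'(a)=-2.444e+00  a ← 10.976048 − (+1.197e+00/-2.444e+00) = 11.465683
iter 2: u=1.379944  f(a)=+8.473e-02  f'(a)=-2.109e+00  a ← 11.465683 − (+8.473e-02/-2.109e+00) = 11.505858
iter 3: u=1.375126  f(a)=+4.964e-04  f'(a)=-2.084e+00  a ← 11.505858 − (+4.964e-04/-2.084e+00) = 11.506096
iter 4: u=1.375097  f(a)=+1.726e-08  f'(a)=-2.084e+00  a ← 11.506096 − (+1.726e-08/-2.084e+00) = 11.506096
iter 5: u=1.375097  f(a)=+7.105e-15  f'(a)=-2.084e+00  a ← 11.506096 − (+7.105e-15/-2.084e+00) = 11.506096
converged: |Δa| < 1e-12 after 5 iterations
sag = a·(cosh(S/(2a)) − 1) = 11.506096·(cosh(1.375097) − 1) = 12.704318
T_max/T_min = cosh(S/(2a)) = 2.104138

a=11.506 sag=12.704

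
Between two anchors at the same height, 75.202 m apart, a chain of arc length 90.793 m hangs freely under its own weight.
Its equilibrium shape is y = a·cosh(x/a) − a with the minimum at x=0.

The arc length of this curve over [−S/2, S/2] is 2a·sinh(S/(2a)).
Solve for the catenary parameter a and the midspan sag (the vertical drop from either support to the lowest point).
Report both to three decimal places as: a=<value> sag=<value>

seed: a₀ = √(S³/(24(L−S))) = √(75.202³/(24·15.591)) = 33.713317
iter 1: u=1.115316  f(a)=+9.989e-01  f'(a)=-1.045e+00  a ← 33.713317 − (+9.989e-01/-1.045e+00) = 34.669045
iter 2: u=1.084570  f(a)=+4.405e-02  f'(a)=-9.549e-01  a ← 34.669045 − (+4.405e-02/-9.549e-01) = 34.715180
iter 3: u=1.083128  f(a)=+9.443e-05  f'(a)=-9.508e-01  a ← 34.715180 − (+9.443e-05/-9.508e-01) = 34.715280
iter 4: u=1.083125  f(a)=+4.359e-10  f'(a)=-9.508e-01  a ← 34.715280 − (+4.359e-10/-9.508e-01) = 34.715280
iter 5: u=1.083125  f(a)=+1.421e-14  f'(a)=-9.508e-01  a ← 34.715280 − (+1.421e-14/-9.508e-01) = 34.715280
converged: |Δa| < 1e-12 after 5 iterations
sag = a·(cosh(S/(2a)) − 1) = 34.715280·(cosh(1.083125) − 1) = 22.433586
T_max/T_min = cosh(S/(2a)) = 1.646216

a=34.715 sag=22.434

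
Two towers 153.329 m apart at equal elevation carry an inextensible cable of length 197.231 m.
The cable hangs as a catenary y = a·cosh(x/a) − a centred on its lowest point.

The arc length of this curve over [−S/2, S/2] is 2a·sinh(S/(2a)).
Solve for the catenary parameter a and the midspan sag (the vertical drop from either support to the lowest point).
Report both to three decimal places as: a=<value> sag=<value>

a=60.854 sag=55.026

seed: a₀ = √(S³/(24(L−S))) = √(153.329³/(24·43.902)) = 58.490951
iter 1: u=1.310707  f(a)=+3.929e+00  f'(a)=-1.775e+00  a ← 58.490951 − (+3.929e+00/-1.775e+00) = 60.704033
iter 2: u=1.262923  f(a)=+2.340e-01  f'(a)=-1.570e+00  a ← 60.704033 − (+2.340e-01/-1.570e+00) = 60.853112
iter 3: u=1.259829  f(a)=+9.463e-04  f'(a)=-1.557e+00  a ← 60.853112 − (+9.463e-04/-1.557e+00) = 60.853720
iter 4: u=1.259816  f(a)=+1.561e-08  f'(a)=-1.557e+00  a ← 60.853720 − (+1.561e-08/-1.557e+00) = 60.853720
iter 5: u=1.259816  f(a)=+0.000e+00  f'(a)=-1.557e+00  a ← 60.853720 − (+0.000e+00/-1.557e+00) = 60.853720
converged: |Δa| < 1e-12 after 5 iterations
sag = a·(cosh(S/(2a)) − 1) = 60.853720·(cosh(1.259816) − 1) = 55.026356
T_max/T_min = cosh(S/(2a)) = 1.904240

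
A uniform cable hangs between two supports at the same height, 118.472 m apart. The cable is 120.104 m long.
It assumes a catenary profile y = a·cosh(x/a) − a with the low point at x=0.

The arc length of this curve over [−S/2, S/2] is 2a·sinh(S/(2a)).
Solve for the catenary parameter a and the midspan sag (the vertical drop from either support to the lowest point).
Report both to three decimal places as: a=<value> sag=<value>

seed: a₀ = √(S³/(24(L−S))) = √(118.472³/(24·1.632)) = 206.043008
iter 1: u=0.287493  f(a)=+6.758e-03  f'(a)=-1.597e-02  a ← 206.043008 − (+6.758e-03/-1.597e-02) = 206.466089
iter 2: u=0.286904  f(a)=+2.087e-05  f'(a)=-1.587e-02  a ← 206.466089 − (+2.087e-05/-1.587e-02) = 206.467404
iter 3: u=0.286902  f(a)=+2.004e-10  f'(a)=-1.587e-02  a ← 206.467404 − (+2.004e-10/-1.587e-02) = 206.467404
iter 4: u=0.286902  f(a)=+1.421e-14  f'(a)=-1.587e-02  a ← 206.467404 − (+1.421e-14/-1.587e-02) = 206.467404
converged: |Δa| < 1e-12 after 4 iterations
sag = a·(cosh(S/(2a)) − 1) = 206.467404·(cosh(0.286902) − 1) = 8.555924
T_max/T_min = cosh(S/(2a)) = 1.041440

a=206.467 sag=8.556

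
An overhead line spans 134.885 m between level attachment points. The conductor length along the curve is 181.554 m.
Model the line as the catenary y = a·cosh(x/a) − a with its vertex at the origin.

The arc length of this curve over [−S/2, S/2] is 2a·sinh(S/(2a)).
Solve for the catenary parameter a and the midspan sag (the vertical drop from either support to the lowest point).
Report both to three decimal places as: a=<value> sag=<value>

seed: a₀ = √(S³/(24(L−S))) = √(134.885³/(24·46.669)) = 46.808596
iter 1: u=1.440814  f(a)=+5.091e+00  f'(a)=-2.440e+00  a ← 46.808596 − (+5.091e+00/-2.440e+00) = 48.894999
iter 2: u=1.379333  f(a)=+3.601e-01  f'(a)=-2.106e+00  a ← 48.894999 − (+3.601e-01/-2.106e+00) = 49.066023
iter 3: u=1.374526  f(a)=+2.106e-03  f'(a)=-2.081e+00  a ← 49.066023 − (+2.106e-03/-2.081e+00) = 49.067035
iter 4: u=1.374497  f(a)=+7.294e-08  f'(a)=-2.081e+00  a ← 49.067035 − (+7.294e-08/-2.081e+00) = 49.067035
iter 5: u=1.374497  f(a)=+2.842e-14  f'(a)=-2.081e+00  a ← 49.067035 − (+2.842e-14/-2.081e+00) = 49.067035
converged: |Δa| < 1e-12 after 5 iterations
sag = a·(cosh(S/(2a)) − 1) = 49.067035·(cosh(1.374497) − 1) = 54.122294
T_max/T_min = cosh(S/(2a)) = 2.103028

a=49.067 sag=54.122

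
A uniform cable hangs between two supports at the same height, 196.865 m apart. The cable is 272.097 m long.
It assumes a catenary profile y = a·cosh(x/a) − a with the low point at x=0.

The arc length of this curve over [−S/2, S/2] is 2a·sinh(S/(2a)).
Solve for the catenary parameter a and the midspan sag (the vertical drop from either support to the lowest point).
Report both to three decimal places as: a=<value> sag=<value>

a=68.445 sag=83.850

seed: a₀ = √(S³/(24(L−S))) = √(196.865³/(24·75.232)) = 65.004862
iter 1: u=1.514233  f(a)=+9.111e+00  f'(a)=-2.891e+00  a ← 65.004862 − (+9.111e+00/-2.891e+00) = 68.156702
iter 2: u=1.444209  f(a)=+7.046e-01  f'(a)=-2.459e+00  a ← 68.156702 − (+7.046e-01/-2.459e+00) = 68.443176
iter 3: u=1.438164  f(a)=+4.994e-03  f'(a)=-2.425e+00  a ← 68.443176 − (+4.994e-03/-2.425e+00) = 68.445235
iter 4: u=1.438121  f(a)=+2.548e-07  f'(a)=-2.424e+00  a ← 68.445235 − (+2.548e-07/-2.424e+00) = 68.445235
iter 5: u=1.438121  f(a)=+0.000e+00  f'(a)=-2.424e+00  a ← 68.445235 − (+0.000e+00/-2.424e+00) = 68.445235
converged: |Δa| < 1e-12 after 5 iterations
sag = a·(cosh(S/(2a)) − 1) = 68.445235·(cosh(1.438121) − 1) = 83.850348
T_max/T_min = cosh(S/(2a)) = 2.225072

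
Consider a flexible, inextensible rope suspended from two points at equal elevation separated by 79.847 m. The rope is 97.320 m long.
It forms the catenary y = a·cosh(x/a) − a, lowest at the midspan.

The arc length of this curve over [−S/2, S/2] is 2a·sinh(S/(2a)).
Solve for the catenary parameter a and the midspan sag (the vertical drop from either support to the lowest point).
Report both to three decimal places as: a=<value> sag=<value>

seed: a₀ = √(S³/(24(L−S))) = √(79.847³/(24·17.473)) = 34.841637
iter 1: u=1.145856  f(a)=+1.184e+00  f'(a)=-1.141e+00  a ← 34.841637 − (+1.184e+00/-1.141e+00) = 35.878969
iter 2: u=1.112727  f(a)=+5.492e-02  f'(a)=-1.037e+00  a ← 35.878969 − (+5.492e-02/-1.037e+00) = 35.931908
iter 3: u=1.111088  f(a)=+1.310e-04  f'(a)=-1.032e+00  a ← 35.931908 − (+1.310e-04/-1.032e+00) = 35.932035
iter 4: u=1.111084  f(a)=+7.486e-10  f'(a)=-1.032e+00  a ← 35.932035 − (+7.486e-10/-1.032e+00) = 35.932035
iter 5: u=1.111084  f(a)=-1.421e-14  f'(a)=-1.032e+00  a ← 35.932035 − (-1.421e-14/-1.032e+00) = 35.932035
converged: |Δa| < 1e-12 after 5 iterations
sag = a·(cosh(S/(2a)) − 1) = 35.932035·(cosh(1.111084) − 1) = 24.556863
T_max/T_min = cosh(S/(2a)) = 1.683425

a=35.932 sag=24.557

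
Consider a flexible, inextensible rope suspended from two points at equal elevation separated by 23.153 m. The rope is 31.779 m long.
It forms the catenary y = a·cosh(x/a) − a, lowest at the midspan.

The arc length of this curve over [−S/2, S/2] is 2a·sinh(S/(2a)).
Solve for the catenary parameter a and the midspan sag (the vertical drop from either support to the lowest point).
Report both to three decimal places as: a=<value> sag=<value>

seed: a₀ = √(S³/(24(L−S))) = √(23.153³/(24·8.626)) = 7.742845
iter 1: u=1.495122  f(a)=+1.017e+00  f'(a)=-2.768e+00  a ← 7.742845 − (+1.017e+00/-2.768e+00) = 8.110328
iter 2: u=1.427377  f(a)=+7.689e-02  f'(a)=-2.364e+00  a ← 8.110328 − (+7.689e-02/-2.364e+00) = 8.142859
iter 3: u=1.421675  f(a)=+5.189e-04  f'(a)=-2.332e+00  a ← 8.142859 − (+5.189e-04/-2.332e+00) = 8.143081
iter 4: u=1.421636  f(a)=+2.398e-08  f'(a)=-2.332e+00  a ← 8.143081 − (+2.398e-08/-2.332e+00) = 8.143081
iter 5: u=1.421636  f(a)=-3.553e-15  f'(a)=-2.332e+00  a ← 8.143081 − (-3.553e-15/-2.332e+00) = 8.143081
converged: |Δa| < 1e-12 after 5 iterations
sag = a·(cosh(S/(2a)) − 1) = 8.143081·(cosh(1.421636) − 1) = 9.711498
T_max/T_min = cosh(S/(2a)) = 2.192607

a=8.143 sag=9.711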